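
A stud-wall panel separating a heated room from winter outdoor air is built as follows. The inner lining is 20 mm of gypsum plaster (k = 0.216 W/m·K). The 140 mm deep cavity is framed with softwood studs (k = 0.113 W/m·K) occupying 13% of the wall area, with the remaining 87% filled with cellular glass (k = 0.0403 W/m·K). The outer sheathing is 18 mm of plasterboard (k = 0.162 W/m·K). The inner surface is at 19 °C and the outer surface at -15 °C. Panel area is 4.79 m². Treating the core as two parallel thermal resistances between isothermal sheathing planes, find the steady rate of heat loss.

Sheathing layers in series; stud and cavity paths in parallel between them.
R_inner = 0.02/(0.216×4.79) = 0.01933 K/W
R_stud  = 0.14/(0.113×0.13×4.79) = 1.99 K/W
R_cav   = 0.14/(0.0403×0.87×4.79) = 0.8336 K/W
1/R_core = 1/R_stud + 1/R_cav → R_core = 0.5875 K/W
R_outer = 0.018/(0.162×4.79) = 0.0232 K/W
R_total = 0.63 K/W
Q = ΔT/R_total = 34/0.63

Q ≈ 54 W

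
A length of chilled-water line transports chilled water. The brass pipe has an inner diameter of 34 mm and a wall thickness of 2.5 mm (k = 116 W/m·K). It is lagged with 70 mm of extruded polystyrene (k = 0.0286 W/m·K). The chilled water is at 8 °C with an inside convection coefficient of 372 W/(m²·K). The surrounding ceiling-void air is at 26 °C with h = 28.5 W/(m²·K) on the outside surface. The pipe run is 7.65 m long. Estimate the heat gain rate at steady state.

Per-layer cylindrical resistances, series-summed:
R_inner film = 1/(h_i·2πr₁L) = 1/(372×2π×0.017×7.65) = 0.00329 K/W
R_brass pipe wall = ln(19.5/17)/(2π×116×7.65) = 2.461×10^-5 K/W
R_extruded polystyrene = ln(89.5/19.5)/(2π×0.0286×7.65) = 1.108 K/W
R_outer film = 1/(h_o·2πr_oL) = 1/(28.5×2π×0.0895×7.65) = 0.008156 K/W
R_total = 1.12 K/W
Q = ΔT/R_total = 18/1.12

Q ≈ 16.1 W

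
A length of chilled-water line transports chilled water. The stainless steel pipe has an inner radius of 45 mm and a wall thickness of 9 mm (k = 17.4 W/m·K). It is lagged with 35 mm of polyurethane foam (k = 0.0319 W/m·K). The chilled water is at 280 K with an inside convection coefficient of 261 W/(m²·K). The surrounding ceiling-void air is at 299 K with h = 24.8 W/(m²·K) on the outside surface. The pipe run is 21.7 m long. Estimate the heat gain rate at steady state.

Per-layer cylindrical resistances, series-summed:
R_inner film = 1/(h_i·2πr₁L) = 1/(261×2π×0.045×21.7) = 6.245×10^-4 K/W
R_stainless steel pipe wall = ln(54/45)/(2π×17.4×21.7) = 7.685×10^-5 K/W
R_polyurethane foam = ln(89/54)/(2π×0.0319×21.7) = 0.1149 K/W
R_outer film = 1/(h_o·2πr_oL) = 1/(24.8×2π×0.089×21.7) = 0.003323 K/W
R_total = 0.1189 K/W
Q = ΔT/R_total = 19/0.1189

Q ≈ 160 W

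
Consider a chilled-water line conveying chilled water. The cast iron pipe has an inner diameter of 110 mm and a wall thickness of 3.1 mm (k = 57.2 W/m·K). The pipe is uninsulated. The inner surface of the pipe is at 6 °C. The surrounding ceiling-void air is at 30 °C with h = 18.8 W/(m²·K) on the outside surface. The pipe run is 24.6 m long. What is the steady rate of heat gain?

Treating each annulus and film as a series resistance:
R_cast iron pipe wall = ln(58.1/55)/(2π×57.2×24.6) = 6.202×10^-6 K/W
R_outer film = 1/(h_o·2πr_oL) = 1/(18.8×2π×0.0581×24.6) = 0.005923 K/W
R_total = 0.005929 K/W
Q = ΔT/R_total = 24/0.005929

Q ≈ 4050 W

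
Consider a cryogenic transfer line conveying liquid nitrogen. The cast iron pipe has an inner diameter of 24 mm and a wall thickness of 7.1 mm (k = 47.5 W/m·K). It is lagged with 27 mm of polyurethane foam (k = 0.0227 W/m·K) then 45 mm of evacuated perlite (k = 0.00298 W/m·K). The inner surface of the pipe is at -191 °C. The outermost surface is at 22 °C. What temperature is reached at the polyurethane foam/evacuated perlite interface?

For a radial system each layer contributes R = ln(r_out/r_in)/(2πkL); films add R = 1/(hA).
R_cast iron pipe wall = ln(19.1/12)/(2π×47.5×1) = 0.001557 K/W
R_polyurethane foam = ln(46.1/19.1)/(2π×0.0227×1) = 6.178 K/W
R_evacuated perlite = ln(91.1/46.1)/(2π×0.00298×1) = 36.38 K/W
R_total = 42.56 K/W
Q = ΔT/R_total = 213/42.56
Q = 5 W/m
T_interface = T_inner + Q·ΣR(inner→interface) = -191 + 5×6.179

T ≈ -160 °C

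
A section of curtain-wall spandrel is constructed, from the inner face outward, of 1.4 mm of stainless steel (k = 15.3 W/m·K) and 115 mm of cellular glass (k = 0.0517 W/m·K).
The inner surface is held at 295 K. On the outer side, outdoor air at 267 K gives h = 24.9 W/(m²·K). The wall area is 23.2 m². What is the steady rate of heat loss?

Treating each layer as a thermal resistance in series:
R_stainless steel = L/(kA) = 0.0014/(15.3×23.2) = 3.944×10^-6 K/W
R_cellular glass = L/(kA) = 0.115/(0.0517×23.2) = 0.09588 K/W
R_outer film = 1/(h_o·A) = 1/(24.9×23.2) = 0.001731 K/W
R_total = 0.09761 K/W
Q = ΔT / R_total = 28 / 0.09761

Q ≈ 287 W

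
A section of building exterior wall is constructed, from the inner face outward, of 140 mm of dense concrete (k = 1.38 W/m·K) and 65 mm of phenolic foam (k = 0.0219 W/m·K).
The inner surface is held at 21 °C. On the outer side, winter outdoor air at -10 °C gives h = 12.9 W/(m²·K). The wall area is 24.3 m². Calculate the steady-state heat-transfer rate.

Q ≈ 239 W

Model the wall as resistances in series:
R_dense concrete = L/(kA) = 0.14/(1.38×24.3) = 0.004175 K/W
R_phenolic foam = L/(kA) = 0.065/(0.0219×24.3) = 0.1221 K/W
R_outer film = 1/(h_o·A) = 1/(12.9×24.3) = 0.00319 K/W
R_total = 0.1295 K/W
Q = ΔT / R_total = 31 / 0.1295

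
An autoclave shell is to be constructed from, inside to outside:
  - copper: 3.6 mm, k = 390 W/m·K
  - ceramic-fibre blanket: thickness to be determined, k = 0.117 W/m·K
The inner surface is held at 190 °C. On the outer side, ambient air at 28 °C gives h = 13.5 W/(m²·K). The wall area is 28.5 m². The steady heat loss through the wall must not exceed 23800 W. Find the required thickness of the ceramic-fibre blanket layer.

Treating each layer as a thermal resistance in series:
R_copper = L/(kA) = 0.0036/(390×28.5) = 3.239×10^-7 K/W
R_outer film = 1/(h_o·A) = 1/(13.5×28.5) = 0.002599 K/W
Sum of the known resistances R_other = 0.002599 K/W
Required total resistance R_tot = ΔT/Q_allow = 162/23800 = 0.006807 K/W
R_ceramic-fibre blanket = R_tot − R_other = 0.004207 K/W
L = R·k·A = 0.004207×0.117×28.5

L ≈ 14 mm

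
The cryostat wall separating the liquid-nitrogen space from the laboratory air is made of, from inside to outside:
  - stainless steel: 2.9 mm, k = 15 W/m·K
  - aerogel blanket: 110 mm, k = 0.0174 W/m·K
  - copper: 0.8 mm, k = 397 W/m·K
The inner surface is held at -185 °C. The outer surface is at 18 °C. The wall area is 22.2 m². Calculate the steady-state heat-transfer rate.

Series thermal resistances:
R_stainless steel = L/(kA) = 0.0029/(15×22.2) = 8.709×10^-6 K/W
R_aerogel blanket = L/(kA) = 0.11/(0.0174×22.2) = 0.2848 K/W
R_copper = L/(kA) = 0.0008/(397×22.2) = 9.077×10^-8 K/W
R_total = 0.2848 K/W
Q = ΔT / R_total = 203 / 0.2848

Q ≈ 713 W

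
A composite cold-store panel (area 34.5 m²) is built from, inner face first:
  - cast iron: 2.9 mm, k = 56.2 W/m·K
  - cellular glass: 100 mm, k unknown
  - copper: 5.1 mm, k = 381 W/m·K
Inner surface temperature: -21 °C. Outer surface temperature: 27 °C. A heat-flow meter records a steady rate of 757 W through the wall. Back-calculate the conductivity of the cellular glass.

k ≈ 0.0457 W/(m·K)

Using the resistance-network approach (series):
R_cast iron = L/(kA) = 0.0029/(56.2×34.5) = 1.496×10^-6 K/W
R_copper = L/(kA) = 0.0051/(381×34.5) = 3.88×10^-7 K/W
Sum of known resistances R_other = 1.884×10^-6 K/W
Total R = ΔT/Q = 48/757 = 0.06341 K/W
R_cellular glass = R_total − R_other = 0.06341 K/W
k = L/(R·A) = 0.1/(0.06341×34.5)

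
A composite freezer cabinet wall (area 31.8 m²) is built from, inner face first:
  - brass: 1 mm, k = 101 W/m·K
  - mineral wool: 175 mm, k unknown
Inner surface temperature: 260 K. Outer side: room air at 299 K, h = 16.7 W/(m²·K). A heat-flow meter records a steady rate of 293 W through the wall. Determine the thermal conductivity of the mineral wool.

Thermal resistances in series:
R_brass = L/(kA) = 0.001/(101×31.8) = 3.114×10^-7 K/W
R_outer film = 1/(h_o·A) = 1/(16.7×31.8) = 0.001883 K/W
Sum of known resistances R_other = 0.001883 K/W
Total R = ΔT/Q = 39/293 = 0.1331 K/W
R_mineral wool = R_total − R_other = 0.1312 K/W
k = L/(R·A) = 0.175/(0.1312×31.8)

k ≈ 0.0419 W/(m·K)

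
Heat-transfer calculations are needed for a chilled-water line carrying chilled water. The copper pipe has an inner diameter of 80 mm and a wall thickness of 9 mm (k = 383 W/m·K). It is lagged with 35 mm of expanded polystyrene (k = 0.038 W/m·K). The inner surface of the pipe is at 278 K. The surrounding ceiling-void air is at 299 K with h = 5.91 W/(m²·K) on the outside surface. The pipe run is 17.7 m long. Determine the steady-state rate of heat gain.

Per-layer cylindrical resistances, series-summed:
R_copper pipe wall = ln(49/40)/(2π×383×17.7) = 4.765×10^-6 K/W
R_expanded polystyrene = ln(84/49)/(2π×0.038×17.7) = 0.1275 K/W
R_outer film = 1/(h_o·2πr_oL) = 1/(5.91×2π×0.084×17.7) = 0.01811 K/W
R_total = 0.1457 K/W
Q = ΔT/R_total = 21/0.1457

Q ≈ 144 W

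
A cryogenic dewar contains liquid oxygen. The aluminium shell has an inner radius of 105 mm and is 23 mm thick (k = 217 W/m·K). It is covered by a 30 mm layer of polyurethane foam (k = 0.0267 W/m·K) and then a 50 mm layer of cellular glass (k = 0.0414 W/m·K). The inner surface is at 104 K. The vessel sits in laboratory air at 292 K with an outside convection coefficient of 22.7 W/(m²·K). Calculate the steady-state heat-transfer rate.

For a spherical shell R = (1/r₁ − 1/r₂)/(4πk); film R = 1/(h·4πr²). In series:
R_aluminium shell = (1/0.105 − 1/0.128)/(4π×217) = 6.276×10^-4 K/W
R_polyurethane foam = (1/0.128 − 1/0.158)/(4π×0.0267) = 4.421 K/W
R_cellular glass = (1/0.158 − 1/0.208)/(4π×0.0414) = 2.924 K/W
R_outer film = 1/(h·4πr_o²) = 1/(22.7×4π×0.208²) = 0.08103 K/W
R_total = 7.427 K/W
Q = ΔT/R_total = 188/7.427

Q ≈ 25.3 W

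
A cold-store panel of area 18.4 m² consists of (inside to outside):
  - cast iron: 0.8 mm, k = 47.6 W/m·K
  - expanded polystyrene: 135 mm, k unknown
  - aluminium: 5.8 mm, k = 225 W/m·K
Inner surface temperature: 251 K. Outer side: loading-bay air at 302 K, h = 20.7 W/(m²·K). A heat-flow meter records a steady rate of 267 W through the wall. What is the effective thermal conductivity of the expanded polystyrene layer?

Thermal resistances in series:
R_cast iron = L/(kA) = 0.0008/(47.6×18.4) = 9.134×10^-7 K/W
R_aluminium = L/(kA) = 0.0058/(225×18.4) = 1.401×10^-6 K/W
R_outer film = 1/(h_o·A) = 1/(20.7×18.4) = 0.002625 K/W
Sum of known resistances R_other = 0.002628 K/W
Total R = ΔT/Q = 51/267 = 0.191 K/W
R_expanded polystyrene = R_total − R_other = 0.1884 K/W
k = L/(R·A) = 0.135/(0.1884×18.4)

k ≈ 0.0389 W/(m·K)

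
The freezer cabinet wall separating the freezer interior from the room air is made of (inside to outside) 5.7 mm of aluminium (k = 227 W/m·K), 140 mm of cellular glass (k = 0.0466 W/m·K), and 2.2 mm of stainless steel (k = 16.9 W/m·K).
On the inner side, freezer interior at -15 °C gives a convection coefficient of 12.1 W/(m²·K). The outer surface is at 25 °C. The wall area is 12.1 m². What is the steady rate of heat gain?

Q ≈ 157 W

Using the resistance-network approach (series):
R_inner film = 1/(h_i·A) = 1/(12.1×12.1) = 0.00683 K/W
R_aluminium = L/(kA) = 0.0057/(227×12.1) = 2.075×10^-6 K/W
R_cellular glass = L/(kA) = 0.14/(0.0466×12.1) = 0.2483 K/W
R_stainless steel = L/(kA) = 0.0022/(16.9×12.1) = 1.076×10^-5 K/W
R_total = 0.2551 K/W
Q = ΔT / R_total = 40 / 0.2551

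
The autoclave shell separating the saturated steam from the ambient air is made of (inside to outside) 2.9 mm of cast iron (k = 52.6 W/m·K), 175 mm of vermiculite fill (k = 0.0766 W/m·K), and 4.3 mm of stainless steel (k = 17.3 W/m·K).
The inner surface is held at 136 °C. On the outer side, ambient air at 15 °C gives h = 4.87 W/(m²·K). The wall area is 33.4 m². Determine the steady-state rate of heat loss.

Q ≈ 1620 W

Using the resistance-network approach (series):
R_cast iron = L/(kA) = 0.0029/(52.6×33.4) = 1.651×10^-6 K/W
R_vermiculite fill = L/(kA) = 0.175/(0.0766×33.4) = 0.0684 K/W
R_stainless steel = L/(kA) = 0.0043/(17.3×33.4) = 7.442×10^-6 K/W
R_outer film = 1/(h_o·A) = 1/(4.87×33.4) = 0.006148 K/W
R_total = 0.07456 K/W
Q = ΔT / R_total = 121 / 0.07456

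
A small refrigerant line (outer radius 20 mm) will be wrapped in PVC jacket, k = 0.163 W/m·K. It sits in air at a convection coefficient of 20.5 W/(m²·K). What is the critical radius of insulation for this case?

For a cylinder r_cr = k/h = 0.163/20.5
r_cr = 7.95 mm; since the bare radius (20 mm) is above r_cr, any added insulation will reduce heat loss.

r_cr ≈ 7.95 mm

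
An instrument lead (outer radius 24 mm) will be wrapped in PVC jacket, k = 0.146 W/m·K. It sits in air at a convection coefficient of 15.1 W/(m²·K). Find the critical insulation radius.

For a cylinder r_cr = k/h = 0.146/15.1
r_cr = 9.67 mm; since the bare radius (24 mm) is above r_cr, any added insulation will reduce heat loss.

r_cr ≈ 9.67 mm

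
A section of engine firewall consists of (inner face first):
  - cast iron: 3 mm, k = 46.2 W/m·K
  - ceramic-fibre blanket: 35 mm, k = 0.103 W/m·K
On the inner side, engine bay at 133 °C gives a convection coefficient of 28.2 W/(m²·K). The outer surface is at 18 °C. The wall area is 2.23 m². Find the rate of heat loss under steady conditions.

Thermal resistances in series:
R_inner film = 1/(h_i·A) = 1/(28.2×2.23) = 0.0159 K/W
R_cast iron = L/(kA) = 0.003/(46.2×2.23) = 2.912×10^-5 K/W
R_ceramic-fibre blanket = L/(kA) = 0.035/(0.103×2.23) = 0.1524 K/W
R_total = 0.1683 K/W
Q = ΔT / R_total = 115 / 0.1683

Q ≈ 683 W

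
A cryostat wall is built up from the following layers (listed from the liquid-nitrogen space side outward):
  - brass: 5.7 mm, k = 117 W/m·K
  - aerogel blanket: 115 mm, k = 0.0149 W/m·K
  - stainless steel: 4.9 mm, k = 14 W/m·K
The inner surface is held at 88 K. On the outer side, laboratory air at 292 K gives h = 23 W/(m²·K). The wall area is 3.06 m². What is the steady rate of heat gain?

Treating each layer as a thermal resistance in series:
R_brass = L/(kA) = 0.0057/(117×3.06) = 1.592×10^-5 K/W
R_aerogel blanket = L/(kA) = 0.115/(0.0149×3.06) = 2.522 K/W
R_stainless steel = L/(kA) = 0.0049/(14×3.06) = 1.144×10^-4 K/W
R_outer film = 1/(h_o·A) = 1/(23×3.06) = 0.01421 K/W
R_total = 2.537 K/W
Q = ΔT / R_total = 204 / 2.537

Q ≈ 80.4 W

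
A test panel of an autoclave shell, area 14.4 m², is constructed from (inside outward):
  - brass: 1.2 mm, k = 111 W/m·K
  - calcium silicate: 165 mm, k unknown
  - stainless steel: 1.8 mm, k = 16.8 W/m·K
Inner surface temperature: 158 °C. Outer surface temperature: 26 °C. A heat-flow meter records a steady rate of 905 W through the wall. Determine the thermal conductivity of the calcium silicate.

k ≈ 0.0786 W/(m·K)

Treating each layer as a thermal resistance in series:
R_brass = L/(kA) = 0.0012/(111×14.4) = 7.508×10^-7 K/W
R_stainless steel = L/(kA) = 0.0018/(16.8×14.4) = 7.44×10^-6 K/W
Sum of known resistances R_other = 8.191×10^-6 K/W
Total R = ΔT/Q = 132/905 = 0.1459 K/W
R_calcium silicate = R_total − R_other = 0.1458 K/W
k = L/(R·A) = 0.165/(0.1458×14.4)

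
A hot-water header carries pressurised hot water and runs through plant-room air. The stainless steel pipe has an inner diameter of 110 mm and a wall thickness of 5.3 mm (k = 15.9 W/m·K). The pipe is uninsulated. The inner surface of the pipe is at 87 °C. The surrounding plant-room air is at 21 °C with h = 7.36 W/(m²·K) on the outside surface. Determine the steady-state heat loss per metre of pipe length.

Per-layer cylindrical resistances, series-summed:
R_stainless steel pipe wall = ln(60.3/55)/(2π×15.9×1) = 9.209×10^-4 K/W
R_outer film = 1/(h_o·2πr_oL) = 1/(7.36×2π×0.0603×1) = 0.3586 K/W
R_total = 0.3595 K/W
Q = ΔT/R_total = 66/0.3595

q′ ≈ 184 W/m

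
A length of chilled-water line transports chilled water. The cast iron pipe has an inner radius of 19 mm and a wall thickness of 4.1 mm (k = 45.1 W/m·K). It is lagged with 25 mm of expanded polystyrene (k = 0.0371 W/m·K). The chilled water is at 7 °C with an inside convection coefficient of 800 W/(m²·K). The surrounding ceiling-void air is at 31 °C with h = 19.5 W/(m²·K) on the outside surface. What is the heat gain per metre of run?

Radial resistances (cylindrical: R_cond = ln(r_o/r_i)/(2πkL), R_conv = 1/(h·2πrL)):
R_inner film = 1/(h_i·2πr₁L) = 1/(800×2π×0.019×1) = 0.01047 K/W
R_cast iron pipe wall = ln(23.1/19)/(2π×45.1×1) = 6.895×10^-4 K/W
R_expanded polystyrene = ln(48.1/23.1)/(2π×0.0371×1) = 3.146 K/W
R_outer film = 1/(h_o·2πr_oL) = 1/(19.5×2π×0.0481×1) = 0.1697 K/W
R_total = 3.327 K/W
Q = ΔT/R_total = 24/3.327

q′ ≈ 7.21 W/m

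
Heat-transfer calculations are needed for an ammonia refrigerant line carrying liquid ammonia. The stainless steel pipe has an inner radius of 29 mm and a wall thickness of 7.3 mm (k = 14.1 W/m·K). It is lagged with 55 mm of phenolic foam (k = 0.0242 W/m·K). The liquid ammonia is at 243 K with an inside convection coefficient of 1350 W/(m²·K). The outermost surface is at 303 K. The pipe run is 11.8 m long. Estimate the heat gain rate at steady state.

Treating each annulus and film as a series resistance:
R_inner film = 1/(h_i·2πr₁L) = 1/(1350×2π×0.029×11.8) = 3.445×10^-4 K/W
R_stainless steel pipe wall = ln(36.3/29)/(2π×14.1×11.8) = 2.148×10^-4 K/W
R_phenolic foam = ln(91.3/36.3)/(2π×0.0242×11.8) = 0.5141 K/W
R_total = 0.5146 K/W
Q = ΔT/R_total = 60/0.5146

Q ≈ 117 W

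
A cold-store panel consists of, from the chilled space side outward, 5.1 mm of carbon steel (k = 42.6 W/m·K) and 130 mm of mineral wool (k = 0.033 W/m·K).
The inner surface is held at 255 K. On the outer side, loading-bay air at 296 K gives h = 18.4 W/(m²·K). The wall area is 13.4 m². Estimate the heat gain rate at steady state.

Q ≈ 138 W

Thermal resistances in series:
R_carbon steel = L/(kA) = 0.0051/(42.6×13.4) = 8.934×10^-6 K/W
R_mineral wool = L/(kA) = 0.13/(0.033×13.4) = 0.294 K/W
R_outer film = 1/(h_o·A) = 1/(18.4×13.4) = 0.004056 K/W
R_total = 0.298 K/W
Q = ΔT / R_total = 41 / 0.298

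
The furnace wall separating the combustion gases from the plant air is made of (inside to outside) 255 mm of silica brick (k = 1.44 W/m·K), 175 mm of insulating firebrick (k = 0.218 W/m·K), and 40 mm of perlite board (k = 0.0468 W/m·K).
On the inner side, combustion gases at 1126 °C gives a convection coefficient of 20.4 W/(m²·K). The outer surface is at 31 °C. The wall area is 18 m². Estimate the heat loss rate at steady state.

Series thermal resistances:
R_inner film = 1/(h_i·A) = 1/(20.4×18) = 0.002723 K/W
R_silica brick = L/(kA) = 0.255/(1.44×18) = 0.009838 K/W
R_insulating firebrick = L/(kA) = 0.175/(0.218×18) = 0.0446 K/W
R_perlite board = L/(kA) = 0.04/(0.0468×18) = 0.04748 K/W
R_total = 0.1046 K/W
Q = ΔT / R_total = 1095 / 0.1046

Q ≈ 10500 W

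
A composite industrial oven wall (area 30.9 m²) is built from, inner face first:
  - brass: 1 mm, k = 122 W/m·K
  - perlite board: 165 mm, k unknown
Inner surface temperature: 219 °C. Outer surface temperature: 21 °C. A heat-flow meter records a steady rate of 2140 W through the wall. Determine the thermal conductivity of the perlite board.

Model the wall as resistances in series:
R_brass = L/(kA) = 0.001/(122×30.9) = 2.653×10^-7 K/W
Sum of known resistances R_other = 2.653×10^-7 K/W
Total R = ΔT/Q = 198/2140 = 0.09252 K/W
R_perlite board = R_total − R_other = 0.09252 K/W
k = L/(R·A) = 0.165/(0.09252×30.9)

k ≈ 0.0577 W/(m·K)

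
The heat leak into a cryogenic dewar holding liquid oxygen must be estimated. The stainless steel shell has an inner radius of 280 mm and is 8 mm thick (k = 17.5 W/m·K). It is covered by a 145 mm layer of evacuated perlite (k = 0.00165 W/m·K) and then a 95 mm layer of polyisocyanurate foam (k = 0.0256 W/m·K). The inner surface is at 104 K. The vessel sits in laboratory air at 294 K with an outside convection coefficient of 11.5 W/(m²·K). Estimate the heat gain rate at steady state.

Spherical conduction: R = (1/r_in − 1/r_out)/(4πk) per layer; series-sum.
R_stainless steel shell = (1/0.28 − 1/0.288)/(4π×17.5) = 4.511×10^-4 K/W
R_evacuated perlite = (1/0.288 − 1/0.433)/(4π×0.00165) = 56.08 K/W
R_polyisocyanurate foam = (1/0.433 − 1/0.528)/(4π×0.0256) = 1.292 K/W
R_outer film = 1/(h·4πr_o²) = 1/(11.5×4π×0.528²) = 0.02482 K/W
R_total = 57.4 K/W
Q = ΔT/R_total = 190/57.4

Q ≈ 3.31 W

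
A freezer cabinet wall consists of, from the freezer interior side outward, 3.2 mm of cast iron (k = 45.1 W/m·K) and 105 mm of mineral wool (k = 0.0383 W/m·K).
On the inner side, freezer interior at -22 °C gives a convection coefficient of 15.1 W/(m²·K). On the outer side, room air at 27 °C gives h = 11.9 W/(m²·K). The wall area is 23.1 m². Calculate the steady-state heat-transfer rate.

Q ≈ 391 W

Model the wall as resistances in series:
R_inner film = 1/(h_i·A) = 1/(15.1×23.1) = 0.002867 K/W
R_cast iron = L/(kA) = 0.0032/(45.1×23.1) = 3.072×10^-6 K/W
R_mineral wool = L/(kA) = 0.105/(0.0383×23.1) = 0.1187 K/W
R_outer film = 1/(h_o·A) = 1/(11.9×23.1) = 0.003638 K/W
R_total = 0.1252 K/W
Q = ΔT / R_total = 49 / 0.1252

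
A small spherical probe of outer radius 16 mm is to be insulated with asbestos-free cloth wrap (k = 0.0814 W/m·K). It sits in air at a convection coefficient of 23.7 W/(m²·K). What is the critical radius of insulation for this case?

r_cr ≈ 6.87 mm

For a sphere r_cr = 2k/h = 2×0.0814/23.7
r_cr = 6.87 mm; since the bare radius (16 mm) is above r_cr, any added insulation will reduce heat loss.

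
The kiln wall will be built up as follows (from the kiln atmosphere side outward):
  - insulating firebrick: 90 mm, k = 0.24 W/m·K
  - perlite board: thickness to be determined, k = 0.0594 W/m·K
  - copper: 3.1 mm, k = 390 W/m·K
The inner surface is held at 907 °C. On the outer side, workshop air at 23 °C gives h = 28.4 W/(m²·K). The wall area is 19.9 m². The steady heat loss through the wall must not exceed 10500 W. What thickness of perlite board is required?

L ≈ 75.2 mm

Series thermal resistances:
R_insulating firebrick = L/(kA) = 0.09/(0.24×19.9) = 0.01884 K/W
R_copper = L/(kA) = 0.0031/(390×19.9) = 3.994×10^-7 K/W
R_outer film = 1/(h_o·A) = 1/(28.4×19.9) = 0.001769 K/W
Sum of the known resistances R_other = 0.02061 K/W
Required total resistance R_tot = ΔT/Q_allow = 884/10500 = 0.08419 K/W
R_perlite board = R_tot − R_other = 0.06358 K/W
L = R·k·A = 0.06358×0.0594×19.9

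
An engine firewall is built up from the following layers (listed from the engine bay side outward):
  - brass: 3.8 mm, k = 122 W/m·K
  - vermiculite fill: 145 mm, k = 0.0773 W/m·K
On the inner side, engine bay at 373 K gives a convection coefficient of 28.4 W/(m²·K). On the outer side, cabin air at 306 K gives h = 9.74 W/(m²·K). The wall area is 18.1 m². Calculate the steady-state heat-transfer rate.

Q ≈ 602 W

Series thermal resistances:
R_inner film = 1/(h_i·A) = 1/(28.4×18.1) = 0.001945 K/W
R_brass = L/(kA) = 0.0038/(122×18.1) = 1.721×10^-6 K/W
R_vermiculite fill = L/(kA) = 0.145/(0.0773×18.1) = 0.1036 K/W
R_outer film = 1/(h_o·A) = 1/(9.74×18.1) = 0.005672 K/W
R_total = 0.1113 K/W
Q = ΔT / R_total = 67 / 0.1113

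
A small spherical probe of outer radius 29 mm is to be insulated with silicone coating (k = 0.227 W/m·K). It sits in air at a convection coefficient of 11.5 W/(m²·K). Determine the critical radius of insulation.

For a sphere r_cr = 2k/h = 2×0.227/11.5
r_cr = 39.5 mm; since the bare radius (29 mm) is below r_cr, adding a thin layer of insulation will *increase* heat loss.

r_cr ≈ 39.5 mm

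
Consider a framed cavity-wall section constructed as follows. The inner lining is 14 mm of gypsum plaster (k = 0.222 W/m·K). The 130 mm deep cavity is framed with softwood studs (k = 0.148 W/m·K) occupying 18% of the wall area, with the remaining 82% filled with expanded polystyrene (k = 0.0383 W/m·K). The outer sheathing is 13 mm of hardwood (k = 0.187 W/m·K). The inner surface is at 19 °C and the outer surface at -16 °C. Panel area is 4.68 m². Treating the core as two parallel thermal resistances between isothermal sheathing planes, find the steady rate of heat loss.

Q ≈ 69.1 W

Sheathing layers in series; stud and cavity paths in parallel between them.
R_inner = 0.014/(0.222×4.68) = 0.01348 K/W
R_stud  = 0.13/(0.148×0.18×4.68) = 1.043 K/W
R_cav   = 0.13/(0.0383×0.82×4.68) = 0.8845 K/W
1/R_core = 1/R_stud + 1/R_cav → R_core = 0.4785 K/W
R_outer = 0.013/(0.187×4.68) = 0.01485 K/W
R_total = 0.5069 K/W
Q = ΔT/R_total = 35/0.5069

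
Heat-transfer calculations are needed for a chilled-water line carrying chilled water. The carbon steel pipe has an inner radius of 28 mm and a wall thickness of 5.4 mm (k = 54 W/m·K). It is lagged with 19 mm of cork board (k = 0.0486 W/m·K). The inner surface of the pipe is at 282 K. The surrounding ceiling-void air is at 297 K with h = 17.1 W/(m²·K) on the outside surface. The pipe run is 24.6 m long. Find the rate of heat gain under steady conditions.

Q ≈ 223 W

For a radial system each layer contributes R = ln(r_out/r_in)/(2πkL); films add R = 1/(hA).
R_carbon steel pipe wall = ln(33.4/28)/(2π×54×24.6) = 2.113×10^-5 K/W
R_cork board = ln(52.4/33.4)/(2π×0.0486×24.6) = 0.05995 K/W
R_outer film = 1/(h_o·2πr_oL) = 1/(17.1×2π×0.0524×24.6) = 0.00722 K/W
R_total = 0.06719 K/W
Q = ΔT/R_total = 15/0.06719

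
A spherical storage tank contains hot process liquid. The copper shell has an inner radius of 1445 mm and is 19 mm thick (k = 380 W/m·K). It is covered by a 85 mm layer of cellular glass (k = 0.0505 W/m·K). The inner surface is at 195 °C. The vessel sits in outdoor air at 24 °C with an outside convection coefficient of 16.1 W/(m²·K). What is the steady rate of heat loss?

Q ≈ 2800 W

Radial (spherical) resistances in series:
R_copper shell = (1/1.445 − 1/1.464)/(4π×380) = 1.881×10^-6 K/W
R_cellular glass = (1/1.464 − 1/1.549)/(4π×0.0505) = 0.05906 K/W
R_outer film = 1/(h·4πr_o²) = 1/(16.1×4π×1.549²) = 0.00206 K/W
R_total = 0.06113 K/W
Q = ΔT/R_total = 171/0.06113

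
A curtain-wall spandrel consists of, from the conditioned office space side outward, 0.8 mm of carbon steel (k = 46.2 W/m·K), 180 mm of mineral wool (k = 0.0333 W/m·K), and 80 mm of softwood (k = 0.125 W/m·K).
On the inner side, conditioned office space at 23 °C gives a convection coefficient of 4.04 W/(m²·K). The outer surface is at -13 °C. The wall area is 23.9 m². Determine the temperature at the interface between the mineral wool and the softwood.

Series thermal resistances:
R_inner film = 1/(h_i·A) = 1/(4.04×23.9) = 0.01036 K/W
R_carbon steel = L/(kA) = 0.0008/(46.2×23.9) = 7.245×10^-7 K/W
R_mineral wool = L/(kA) = 0.18/(0.0333×23.9) = 0.2262 K/W
R_softwood = L/(kA) = 0.08/(0.125×23.9) = 0.02678 K/W
R_total = 0.2633 K/W;  Q = ΔT/R_total = 36/0.2633 = 136.7 W
T_interface = T_inner − Q·ΣR(inner→interface) = 23 − 137×0.2365

T ≈ -9.34 °C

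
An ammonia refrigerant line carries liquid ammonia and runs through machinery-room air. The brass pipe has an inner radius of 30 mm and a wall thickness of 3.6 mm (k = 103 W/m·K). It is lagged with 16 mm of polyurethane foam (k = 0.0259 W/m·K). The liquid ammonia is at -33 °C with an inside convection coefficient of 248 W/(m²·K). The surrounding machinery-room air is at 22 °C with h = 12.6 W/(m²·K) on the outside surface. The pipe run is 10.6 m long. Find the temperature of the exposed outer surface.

Per-layer cylindrical resistances, series-summed:
R_inner film = 1/(h_i·2πr₁L) = 1/(248×2π×0.03×10.6) = 0.002018 K/W
R_brass pipe wall = ln(33.6/30)/(2π×103×10.6) = 1.652×10^-5 K/W
R_polyurethane foam = ln(49.6/33.6)/(2π×0.0259×10.6) = 0.2258 K/W
R_outer film = 1/(h_o·2πr_oL) = 1/(12.6×2π×0.0496×10.6) = 0.02402 K/W
R_total = 0.2518 K/W
Q = ΔT/R_total = 55/0.2518
Q = 218 W
T_interface = T_inner + Q·ΣR(inner→interface) = -33 + 218×0.2278

T ≈ 16.8 °C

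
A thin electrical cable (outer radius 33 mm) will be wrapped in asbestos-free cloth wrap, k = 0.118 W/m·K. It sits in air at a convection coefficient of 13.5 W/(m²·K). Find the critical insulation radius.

r_cr ≈ 8.74 mm

For a cylinder r_cr = k/h = 0.118/13.5
r_cr = 8.74 mm; since the bare radius (33 mm) is above r_cr, any added insulation will reduce heat loss.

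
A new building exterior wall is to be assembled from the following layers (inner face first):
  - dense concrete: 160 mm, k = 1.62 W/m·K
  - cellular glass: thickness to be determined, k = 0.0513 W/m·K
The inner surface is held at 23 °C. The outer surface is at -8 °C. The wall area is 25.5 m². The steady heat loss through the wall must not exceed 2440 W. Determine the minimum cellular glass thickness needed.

Treating each layer as a thermal resistance in series:
R_dense concrete = L/(kA) = 0.16/(1.62×25.5) = 0.003873 K/W
Sum of the known resistances R_other = 0.003873 K/W
Required total resistance R_tot = ΔT/Q_allow = 31/2440 = 0.0127 K/W
R_cellular glass = R_tot − R_other = 0.008832 K/W
L = R·k·A = 0.008832×0.0513×25.5

L ≈ 11.6 mm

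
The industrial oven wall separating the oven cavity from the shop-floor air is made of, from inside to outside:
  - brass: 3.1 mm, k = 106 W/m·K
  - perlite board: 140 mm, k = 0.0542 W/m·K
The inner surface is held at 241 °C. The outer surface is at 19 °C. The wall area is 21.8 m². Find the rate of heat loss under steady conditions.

Using the resistance-network approach (series):
R_brass = L/(kA) = 0.0031/(106×21.8) = 1.342×10^-6 K/W
R_perlite board = L/(kA) = 0.14/(0.0542×21.8) = 0.1185 K/W
R_total = 0.1185 K/W
Q = ΔT / R_total = 222 / 0.1185

Q ≈ 1870 W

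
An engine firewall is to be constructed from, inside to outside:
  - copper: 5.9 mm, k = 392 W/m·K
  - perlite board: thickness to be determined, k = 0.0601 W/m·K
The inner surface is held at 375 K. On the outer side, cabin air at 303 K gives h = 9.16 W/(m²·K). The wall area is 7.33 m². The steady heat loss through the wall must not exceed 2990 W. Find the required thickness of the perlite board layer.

Model the wall as resistances in series:
R_copper = L/(kA) = 0.0059/(392×7.33) = 2.053×10^-6 K/W
R_outer film = 1/(h_o·A) = 1/(9.16×7.33) = 0.01489 K/W
Sum of the known resistances R_other = 0.0149 K/W
Required total resistance R_tot = ΔT/Q_allow = 72/2990 = 0.02408 K/W
R_perlite board = R_tot − R_other = 0.009185 K/W
L = R·k·A = 0.009185×0.0601×7.33

L ≈ 4.05 mm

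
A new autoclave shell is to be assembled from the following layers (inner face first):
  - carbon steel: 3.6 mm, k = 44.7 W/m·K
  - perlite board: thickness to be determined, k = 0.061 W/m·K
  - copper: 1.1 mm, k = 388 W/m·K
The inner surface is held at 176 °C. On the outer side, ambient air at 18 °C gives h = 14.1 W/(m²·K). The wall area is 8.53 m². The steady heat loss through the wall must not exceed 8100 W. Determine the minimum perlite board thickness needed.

Thermal resistances in series:
R_carbon steel = L/(kA) = 0.0036/(44.7×8.53) = 9.442×10^-6 K/W
R_copper = L/(kA) = 0.0011/(388×8.53) = 3.324×10^-7 K/W
R_outer film = 1/(h_o·A) = 1/(14.1×8.53) = 0.008314 K/W
Sum of the known resistances R_other = 0.008324 K/W
Required total resistance R_tot = ΔT/Q_allow = 158/8100 = 0.01951 K/W
R_perlite board = R_tot − R_other = 0.01118 K/W
L = R·k·A = 0.01118×0.061×8.53

L ≈ 5.82 mm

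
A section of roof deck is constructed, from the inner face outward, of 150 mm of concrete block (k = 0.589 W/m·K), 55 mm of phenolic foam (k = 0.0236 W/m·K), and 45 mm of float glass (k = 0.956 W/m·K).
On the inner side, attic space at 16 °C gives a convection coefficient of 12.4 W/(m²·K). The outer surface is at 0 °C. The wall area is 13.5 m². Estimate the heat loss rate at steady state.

Model the wall as resistances in series:
R_inner film = 1/(h_i·A) = 1/(12.4×13.5) = 0.005974 K/W
R_concrete block = L/(kA) = 0.15/(0.589×13.5) = 0.01886 K/W
R_phenolic foam = L/(kA) = 0.055/(0.0236×13.5) = 0.1726 K/W
R_float glass = L/(kA) = 0.045/(0.956×13.5) = 0.003487 K/W
R_total = 0.201 K/W
Q = ΔT / R_total = 16 / 0.201

Q ≈ 79.6 W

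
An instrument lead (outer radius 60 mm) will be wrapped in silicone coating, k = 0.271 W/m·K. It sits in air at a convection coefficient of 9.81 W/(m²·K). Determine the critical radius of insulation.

r_cr ≈ 27.6 mm

For a cylinder r_cr = k/h = 0.271/9.81
r_cr = 27.6 mm; since the bare radius (60 mm) is above r_cr, any added insulation will reduce heat loss.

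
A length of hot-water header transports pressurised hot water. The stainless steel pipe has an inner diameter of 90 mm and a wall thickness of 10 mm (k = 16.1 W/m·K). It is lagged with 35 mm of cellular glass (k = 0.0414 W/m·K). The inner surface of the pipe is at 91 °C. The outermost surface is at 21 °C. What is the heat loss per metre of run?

q′ ≈ 36.9 W/m

Radial resistances (cylindrical: R_cond = ln(r_o/r_i)/(2πkL), R_conv = 1/(h·2πrL)):
R_stainless steel pipe wall = ln(55/45)/(2π×16.1×1) = 0.001984 K/W
R_cellular glass = ln(90/55)/(2π×0.0414×1) = 1.893 K/W
R_total = 1.895 K/W
Q = ΔT/R_total = 70/1.895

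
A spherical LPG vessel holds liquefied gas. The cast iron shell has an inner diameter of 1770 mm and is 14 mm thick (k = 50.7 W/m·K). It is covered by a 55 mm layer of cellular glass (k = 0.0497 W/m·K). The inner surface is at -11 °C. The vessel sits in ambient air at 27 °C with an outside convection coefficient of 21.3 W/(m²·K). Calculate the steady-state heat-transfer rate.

Q ≈ 356 W

Spherical conduction: R = (1/r_in − 1/r_out)/(4πk) per layer; series-sum.
R_cast iron shell = (1/0.885 − 1/0.899)/(4π×50.7) = 2.762×10^-5 K/W
R_cellular glass = (1/0.899 − 1/0.954)/(4π×0.0497) = 0.1027 K/W
R_outer film = 1/(h·4πr_o²) = 1/(21.3×4π×0.954²) = 0.004105 K/W
R_total = 0.1068 K/W
Q = ΔT/R_total = 38/0.1068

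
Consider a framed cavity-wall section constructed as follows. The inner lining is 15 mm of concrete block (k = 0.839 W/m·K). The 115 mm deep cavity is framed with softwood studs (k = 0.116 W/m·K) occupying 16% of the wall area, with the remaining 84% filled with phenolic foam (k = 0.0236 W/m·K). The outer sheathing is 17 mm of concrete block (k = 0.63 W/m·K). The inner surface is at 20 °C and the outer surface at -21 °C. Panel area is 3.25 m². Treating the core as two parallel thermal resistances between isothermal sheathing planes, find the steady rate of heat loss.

Sheathing layers in series; stud and cavity paths in parallel between them.
R_inner = 0.015/(0.839×3.25) = 0.005501 K/W
R_stud  = 0.115/(0.116×0.16×3.25) = 1.906 K/W
R_cav   = 0.115/(0.0236×0.84×3.25) = 1.785 K/W
1/R_core = 1/R_stud + 1/R_cav → R_core = 0.9219 K/W
R_outer = 0.017/(0.63×3.25) = 0.008303 K/W
R_total = 0.9357 K/W
Q = ΔT/R_total = 41/0.9357

Q ≈ 43.8 W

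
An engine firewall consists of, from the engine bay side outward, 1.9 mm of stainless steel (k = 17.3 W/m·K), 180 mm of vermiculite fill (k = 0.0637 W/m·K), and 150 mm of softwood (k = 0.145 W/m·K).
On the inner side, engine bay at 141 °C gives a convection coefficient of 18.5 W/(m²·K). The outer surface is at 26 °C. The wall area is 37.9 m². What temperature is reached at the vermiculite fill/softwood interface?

T ≈ 56.4 °C

Using the resistance-network approach (series):
R_inner film = 1/(h_i·A) = 1/(18.5×37.9) = 0.001426 K/W
R_stainless steel = L/(kA) = 0.0019/(17.3×37.9) = 2.898×10^-6 K/W
R_vermiculite fill = L/(kA) = 0.18/(0.0637×37.9) = 0.07456 K/W
R_softwood = L/(kA) = 0.15/(0.145×37.9) = 0.0273 K/W
R_total = 0.1033 K/W;  Q = ΔT/R_total = 115/0.1033 = 1113 W
T_interface = T_inner − Q·ΣR(inner→interface) = 141 − 1110×0.07599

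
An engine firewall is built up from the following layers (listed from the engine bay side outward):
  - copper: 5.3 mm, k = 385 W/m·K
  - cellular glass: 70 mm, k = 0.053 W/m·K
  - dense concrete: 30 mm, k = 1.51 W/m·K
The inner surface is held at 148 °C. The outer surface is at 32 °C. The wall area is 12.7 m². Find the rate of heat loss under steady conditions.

Model the wall as resistances in series:
R_copper = L/(kA) = 0.0053/(385×12.7) = 1.084×10^-6 K/W
R_cellular glass = L/(kA) = 0.07/(0.053×12.7) = 0.104 K/W
R_dense concrete = L/(kA) = 0.03/(1.51×12.7) = 0.001564 K/W
R_total = 0.1056 K/W
Q = ΔT / R_total = 116 / 0.1056

Q ≈ 1100 W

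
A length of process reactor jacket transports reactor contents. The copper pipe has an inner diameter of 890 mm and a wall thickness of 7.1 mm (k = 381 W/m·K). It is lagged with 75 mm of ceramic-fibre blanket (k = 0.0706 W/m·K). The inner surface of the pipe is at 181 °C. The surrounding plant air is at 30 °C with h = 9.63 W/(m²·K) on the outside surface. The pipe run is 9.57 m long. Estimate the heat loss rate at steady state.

Q ≈ 3830 W

Cylindrical conduction, so R = ln(r₂/r₁)/(2πkL) per layer, in series:
R_copper pipe wall = ln(452.1/445)/(2π×381×9.57) = 6.909×10^-7 K/W
R_ceramic-fibre blanket = ln(527.1/452.1)/(2π×0.0706×9.57) = 0.03616 K/W
R_outer film = 1/(h_o·2πr_oL) = 1/(9.63×2π×0.5271×9.57) = 0.003276 K/W
R_total = 0.03943 K/W
Q = ΔT/R_total = 151/0.03943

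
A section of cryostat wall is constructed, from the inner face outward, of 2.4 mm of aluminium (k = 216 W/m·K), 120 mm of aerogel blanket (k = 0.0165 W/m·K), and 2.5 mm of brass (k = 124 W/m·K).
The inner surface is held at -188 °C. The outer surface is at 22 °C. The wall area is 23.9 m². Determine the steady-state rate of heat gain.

Model the wall as resistances in series:
R_aluminium = L/(kA) = 0.0024/(216×23.9) = 4.649×10^-7 K/W
R_aerogel blanket = L/(kA) = 0.12/(0.0165×23.9) = 0.3043 K/W
R_brass = L/(kA) = 0.0025/(124×23.9) = 8.436×10^-7 K/W
R_total = 0.3043 K/W
Q = ΔT / R_total = 210 / 0.3043

Q ≈ 690 W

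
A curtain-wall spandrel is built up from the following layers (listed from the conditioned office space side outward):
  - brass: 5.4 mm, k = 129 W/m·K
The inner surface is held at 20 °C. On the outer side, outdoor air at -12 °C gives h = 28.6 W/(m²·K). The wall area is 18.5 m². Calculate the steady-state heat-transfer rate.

Using the resistance-network approach (series):
R_brass = L/(kA) = 0.0054/(129×18.5) = 2.263×10^-6 K/W
R_outer film = 1/(h_o·A) = 1/(28.6×18.5) = 0.00189 K/W
R_total = 0.001892 K/W
Q = ΔT / R_total = 32 / 0.001892

Q ≈ 16900 W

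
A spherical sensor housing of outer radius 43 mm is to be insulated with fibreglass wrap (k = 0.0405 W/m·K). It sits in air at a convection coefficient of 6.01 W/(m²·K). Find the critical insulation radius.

r_cr ≈ 13.5 mm

For a sphere r_cr = 2k/h = 2×0.0405/6.01
r_cr = 13.5 mm; since the bare radius (43 mm) is above r_cr, any added insulation will reduce heat loss.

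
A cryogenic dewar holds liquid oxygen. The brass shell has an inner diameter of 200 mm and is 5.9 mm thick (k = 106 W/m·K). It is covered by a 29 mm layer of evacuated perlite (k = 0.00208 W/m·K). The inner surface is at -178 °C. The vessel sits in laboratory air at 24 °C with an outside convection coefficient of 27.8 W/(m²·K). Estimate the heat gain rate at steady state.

Q ≈ 2.6 W

Each spherical layer contributes R = (1/r_i − 1/r_o)/(4πk):
R_brass shell = (1/0.1 − 1/0.1059)/(4π×106) = 4.183×10^-4 K/W
R_evacuated perlite = (1/0.1059 − 1/0.1349)/(4π×0.00208) = 77.66 K/W
R_outer film = 1/(h·4πr_o²) = 1/(27.8×4π×0.1349²) = 0.1573 K/W
R_total = 77.82 K/W
Q = ΔT/R_total = 202/77.82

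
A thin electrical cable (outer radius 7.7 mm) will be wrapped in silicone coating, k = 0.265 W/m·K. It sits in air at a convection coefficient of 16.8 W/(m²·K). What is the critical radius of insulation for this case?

r_cr ≈ 15.8 mm

For a cylinder r_cr = k/h = 0.265/16.8
r_cr = 15.8 mm; since the bare radius (7.7 mm) is below r_cr, adding a thin layer of insulation will *increase* heat loss.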